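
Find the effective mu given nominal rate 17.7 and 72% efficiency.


Effective rate = mu * efficiency = 17.7 * 0.72 = 12.74 per hour

12.74 per hour


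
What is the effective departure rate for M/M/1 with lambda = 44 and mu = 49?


For a stable queue (lambda < mu), throughput = lambda = 44 per hour

44 per hour


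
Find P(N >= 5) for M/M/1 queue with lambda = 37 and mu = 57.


P(N >= 5) = rho^5 = (37/57)^5 = 0.1152

0.1152


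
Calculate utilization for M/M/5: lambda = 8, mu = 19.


rho = lambda/(c*mu) = 8/(5*19) = 0.0842

0.0842


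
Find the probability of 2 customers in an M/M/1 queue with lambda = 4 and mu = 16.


rho = 4/16; P(n) = (1-rho)*rho^n = (1-4/16)*(4/16)^2 = 0.0469

0.0469


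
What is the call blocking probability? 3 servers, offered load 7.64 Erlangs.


B(N,A) = (A^N/N!) / sum(A^k/k!, k=0..N) with N=3, A=7.64 = 0.6627

0.6627


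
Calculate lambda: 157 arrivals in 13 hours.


lambda = total arrivals / time = 157 / 13 = 12.08 per hour

12.08 per hour


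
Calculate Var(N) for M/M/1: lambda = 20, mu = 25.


rho = 20/25; Var(N) = rho/(1-rho)^2 = 20.0

20.0


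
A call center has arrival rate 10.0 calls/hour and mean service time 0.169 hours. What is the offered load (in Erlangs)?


Offered load a = lambda * E[S] = 10.0 * 0.169 = 1.69 Erlangs

1.69 Erlangs


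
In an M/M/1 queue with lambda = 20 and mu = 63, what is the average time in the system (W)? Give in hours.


W = 1/(mu - lambda) = 1/(63 - 20) = 0.0233 hours

0.0233 hours


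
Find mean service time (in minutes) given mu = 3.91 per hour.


Mean service time = 60/mu = 60/3.91 = 15.35 minutes

15.35 minutes


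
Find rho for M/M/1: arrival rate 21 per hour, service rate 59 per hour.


rho = lambda/mu = 21/59 = 0.3559

0.3559


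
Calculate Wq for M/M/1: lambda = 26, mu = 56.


rho = 26/56; Wq = rho/(mu - lambda) = 0.0155 hours

0.0155 hours


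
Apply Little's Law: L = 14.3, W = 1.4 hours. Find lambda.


lambda = L / W = 14.3 / 1.4 = 10.21 per hour

10.21 per hour


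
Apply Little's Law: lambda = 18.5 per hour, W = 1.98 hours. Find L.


L = lambda * W = 18.5 * 1.98 = 36.63

36.63


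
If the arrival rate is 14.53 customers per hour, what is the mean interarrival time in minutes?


Mean interarrival time = 60/lambda = 60/14.53 = 4.13 minutes

4.13 minutes


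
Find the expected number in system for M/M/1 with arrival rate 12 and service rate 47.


rho = 12/47; L = rho/(1-rho) = 0.34

0.34


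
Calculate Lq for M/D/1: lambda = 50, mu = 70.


M/D/1: Lq = rho^2 / (2*(1-rho)) where rho = 50/70; Lq = 0.89

0.89


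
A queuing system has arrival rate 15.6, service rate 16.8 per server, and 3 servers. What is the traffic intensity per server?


rho = lambda / (c * mu) = 15.6 / (3 * 16.8) = 0.3095

0.3095


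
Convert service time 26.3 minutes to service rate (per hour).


mu = 60 / avg_service_time = 60 / 26.3 = 2.28 per hour

2.28 per hour


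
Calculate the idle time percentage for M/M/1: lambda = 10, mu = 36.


Idle fraction = (1 - rho) * 100 = (1 - 10/36) * 100 = 72.2%

72.2%


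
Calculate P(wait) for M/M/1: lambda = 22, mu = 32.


P(wait) = rho = lambda/mu = 22/32 = 0.6875

0.6875


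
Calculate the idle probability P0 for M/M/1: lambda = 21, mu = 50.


P0 = 1 - rho = 1 - 21/50 = 0.58

0.58


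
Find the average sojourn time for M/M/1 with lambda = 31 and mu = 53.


W = 1/(mu - lambda) = 1/(53 - 31) = 0.0455 hours

0.0455 hours


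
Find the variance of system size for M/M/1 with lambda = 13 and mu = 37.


rho = 13/37; Var(N) = rho/(1-rho)^2 = 0.84

0.84


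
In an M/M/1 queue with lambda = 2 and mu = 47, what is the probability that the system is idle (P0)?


P0 = 1 - rho = 1 - 2/47 = 0.9574

0.9574


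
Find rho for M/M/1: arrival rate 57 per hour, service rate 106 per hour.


rho = lambda/mu = 57/106 = 0.5377

0.5377


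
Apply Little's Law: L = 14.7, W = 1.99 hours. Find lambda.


lambda = L / W = 14.7 / 1.99 = 7.39 per hour

7.39 per hour


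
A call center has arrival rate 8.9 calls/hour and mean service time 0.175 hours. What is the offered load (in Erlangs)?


Offered load a = lambda * E[S] = 8.9 * 0.175 = 1.56 Erlangs

1.56 Erlangs


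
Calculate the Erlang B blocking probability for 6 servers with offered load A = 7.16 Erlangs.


B(N,A) = (A^N/N!) / sum(A^k/k!, k=0..N) with N=6, A=7.16 = 0.3412

0.3412


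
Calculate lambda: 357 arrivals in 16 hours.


lambda = total arrivals / time = 357 / 16 = 22.31 per hour

22.31 per hour


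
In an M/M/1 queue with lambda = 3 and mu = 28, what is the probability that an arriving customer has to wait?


P(wait) = rho = lambda/mu = 3/28 = 0.1071

0.1071


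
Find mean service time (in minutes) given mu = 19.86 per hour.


Mean service time = 60/mu = 60/19.86 = 3.02 minutes

3.02 minutes


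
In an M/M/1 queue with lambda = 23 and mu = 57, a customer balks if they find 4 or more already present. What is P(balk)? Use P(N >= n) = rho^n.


P(N >= 4) = rho^4 = (23/57)^4 = 0.0265

0.0265


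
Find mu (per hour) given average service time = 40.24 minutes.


mu = 60 / avg_service_time = 60 / 40.24 = 1.49 per hour

1.49 per hour


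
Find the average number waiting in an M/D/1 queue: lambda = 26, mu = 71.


M/D/1: Lq = rho^2 / (2*(1-rho)) where rho = 26/71; Lq = 0.11

0.11


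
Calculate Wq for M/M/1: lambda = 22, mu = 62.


rho = 22/62; Wq = rho/(mu - lambda) = 0.0089 hours

0.0089 hours


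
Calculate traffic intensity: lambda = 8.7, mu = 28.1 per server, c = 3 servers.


rho = lambda / (c * mu) = 8.7 / (3 * 28.1) = 0.1032

0.1032


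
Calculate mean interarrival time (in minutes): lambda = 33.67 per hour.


Mean interarrival time = 60/lambda = 60/33.67 = 1.78 minutes

1.78 minutes


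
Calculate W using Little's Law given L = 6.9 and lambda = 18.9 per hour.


W = L / lambda = 6.9 / 18.9 = 0.3651 hours

0.3651 hours


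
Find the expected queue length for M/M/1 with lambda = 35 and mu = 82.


rho = 35/82; Lq = rho^2/(1-rho) = 0.32

0.32


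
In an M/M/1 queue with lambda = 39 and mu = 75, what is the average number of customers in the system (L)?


rho = 39/75; L = rho/(1-rho) = 1.08

1.08


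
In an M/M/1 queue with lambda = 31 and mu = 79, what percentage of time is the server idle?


Idle fraction = (1 - rho) * 100 = (1 - 31/79) * 100 = 60.8%

60.8%


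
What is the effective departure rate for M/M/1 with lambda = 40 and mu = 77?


For a stable queue (lambda < mu), throughput = lambda = 40 per hour

40 per hour


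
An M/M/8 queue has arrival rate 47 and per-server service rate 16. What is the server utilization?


rho = lambda/(c*mu) = 47/(8*16) = 0.3672

0.3672


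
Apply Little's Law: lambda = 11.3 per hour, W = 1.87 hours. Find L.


L = lambda * W = 11.3 * 1.87 = 21.13

21.13


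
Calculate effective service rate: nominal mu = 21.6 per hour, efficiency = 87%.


Effective rate = mu * efficiency = 21.6 * 0.87 = 18.79 per hour

18.79 per hour


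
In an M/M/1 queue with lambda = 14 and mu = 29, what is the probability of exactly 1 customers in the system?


rho = 14/29; P(n) = (1-rho)*rho^n = (1-14/29)*(14/29)^1 = 0.2497

0.2497


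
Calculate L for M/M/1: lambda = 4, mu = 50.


rho = 4/50; L = rho/(1-rho) = 0.09

0.09


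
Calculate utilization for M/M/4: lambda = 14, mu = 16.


rho = lambda/(c*mu) = 14/(4*16) = 0.2188

0.2188


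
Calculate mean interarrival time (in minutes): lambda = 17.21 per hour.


Mean interarrival time = 60/lambda = 60/17.21 = 3.49 minutes

3.49 minutes


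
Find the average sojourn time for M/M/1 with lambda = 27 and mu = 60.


W = 1/(mu - lambda) = 1/(60 - 27) = 0.0303 hours

0.0303 hours


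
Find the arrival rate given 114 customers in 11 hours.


lambda = total arrivals / time = 114 / 11 = 10.36 per hour

10.36 per hour


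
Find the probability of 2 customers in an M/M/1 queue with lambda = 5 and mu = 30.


rho = 5/30; P(n) = (1-rho)*rho^n = (1-5/30)*(5/30)^2 = 0.0231

0.0231


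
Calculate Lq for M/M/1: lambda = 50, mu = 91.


rho = 50/91; Lq = rho^2/(1-rho) = 0.67

0.67


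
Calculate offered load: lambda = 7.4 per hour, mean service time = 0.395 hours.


Offered load a = lambda * E[S] = 7.4 * 0.395 = 2.92 Erlangs

2.92 Erlangs


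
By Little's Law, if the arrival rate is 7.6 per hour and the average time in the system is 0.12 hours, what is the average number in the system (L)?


L = lambda * W = 7.6 * 0.12 = 0.91

0.91


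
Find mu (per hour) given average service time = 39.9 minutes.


mu = 60 / avg_service_time = 60 / 39.9 = 1.5 per hour

1.5 per hour


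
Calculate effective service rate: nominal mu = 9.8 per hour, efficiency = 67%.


Effective rate = mu * efficiency = 9.8 * 0.67 = 6.57 per hour

6.57 per hour


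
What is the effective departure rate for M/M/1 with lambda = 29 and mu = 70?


For a stable queue (lambda < mu), throughput = lambda = 29 per hour

29 per hour


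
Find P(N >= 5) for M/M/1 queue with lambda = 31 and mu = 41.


P(N >= 5) = rho^5 = (31/41)^5 = 0.2471

0.2471


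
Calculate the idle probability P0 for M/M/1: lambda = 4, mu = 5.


P0 = 1 - rho = 1 - 4/5 = 0.2

0.2


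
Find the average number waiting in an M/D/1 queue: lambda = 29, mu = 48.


M/D/1: Lq = rho^2 / (2*(1-rho)) where rho = 29/48; Lq = 0.46

0.46


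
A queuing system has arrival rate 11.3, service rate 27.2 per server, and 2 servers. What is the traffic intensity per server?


rho = lambda / (c * mu) = 11.3 / (2 * 27.2) = 0.2077

0.2077


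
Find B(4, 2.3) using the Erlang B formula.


B(N,A) = (A^N/N!) / sum(A^k/k!, k=0..N) with N=4, A=2.3 = 0.1276

0.1276


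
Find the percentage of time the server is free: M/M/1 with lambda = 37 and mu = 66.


Idle fraction = (1 - rho) * 100 = (1 - 37/66) * 100 = 43.9%

43.9%


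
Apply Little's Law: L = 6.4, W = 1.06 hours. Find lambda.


lambda = L / W = 6.4 / 1.06 = 6.04 per hour

6.04 per hour


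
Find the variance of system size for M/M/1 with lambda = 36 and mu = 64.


rho = 36/64; Var(N) = rho/(1-rho)^2 = 2.94

2.94


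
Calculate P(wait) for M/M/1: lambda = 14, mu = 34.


P(wait) = rho = lambda/mu = 14/34 = 0.4118

0.4118


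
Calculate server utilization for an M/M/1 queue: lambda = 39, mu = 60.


rho = lambda/mu = 39/60 = 0.65

0.65


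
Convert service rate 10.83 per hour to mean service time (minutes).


Mean service time = 60/mu = 60/10.83 = 5.54 minutes

5.54 minutes


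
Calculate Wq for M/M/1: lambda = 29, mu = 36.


rho = 29/36; Wq = rho/(mu - lambda) = 0.1151 hours

0.1151 hours


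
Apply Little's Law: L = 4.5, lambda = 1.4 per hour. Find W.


W = L / lambda = 4.5 / 1.4 = 3.2143 hours

3.2143 hours


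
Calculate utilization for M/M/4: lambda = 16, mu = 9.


rho = lambda/(c*mu) = 16/(4*9) = 0.4444

0.4444


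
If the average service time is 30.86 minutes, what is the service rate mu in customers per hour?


mu = 60 / avg_service_time = 60 / 30.86 = 1.94 per hour

1.94 per hour


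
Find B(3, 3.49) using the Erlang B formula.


B(N,A) = (A^N/N!) / sum(A^k/k!, k=0..N) with N=3, A=3.49 = 0.4011

0.4011


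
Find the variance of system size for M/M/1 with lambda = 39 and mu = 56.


rho = 39/56; Var(N) = rho/(1-rho)^2 = 7.56

7.56


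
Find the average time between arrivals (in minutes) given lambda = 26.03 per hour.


Mean interarrival time = 60/lambda = 60/26.03 = 2.31 minutes

2.31 minutes


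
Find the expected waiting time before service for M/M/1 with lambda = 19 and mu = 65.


rho = 19/65; Wq = rho/(mu - lambda) = 0.0064 hours

0.0064 hours


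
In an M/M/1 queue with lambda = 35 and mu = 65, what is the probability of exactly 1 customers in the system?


rho = 35/65; P(n) = (1-rho)*rho^n = (1-35/65)*(35/65)^1 = 0.2485

0.2485


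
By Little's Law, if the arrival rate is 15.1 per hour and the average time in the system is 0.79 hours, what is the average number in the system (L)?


L = lambda * W = 15.1 * 0.79 = 11.93

11.93


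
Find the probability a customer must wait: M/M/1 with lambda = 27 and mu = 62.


P(wait) = rho = lambda/mu = 27/62 = 0.4355

0.4355


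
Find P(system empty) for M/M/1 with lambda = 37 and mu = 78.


P0 = 1 - rho = 1 - 37/78 = 0.5256

0.5256


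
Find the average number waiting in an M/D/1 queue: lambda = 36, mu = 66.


M/D/1: Lq = rho^2 / (2*(1-rho)) where rho = 36/66; Lq = 0.33

0.33


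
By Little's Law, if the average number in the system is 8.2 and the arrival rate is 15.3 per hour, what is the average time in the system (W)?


W = L / lambda = 8.2 / 15.3 = 0.5359 hours

0.5359 hours


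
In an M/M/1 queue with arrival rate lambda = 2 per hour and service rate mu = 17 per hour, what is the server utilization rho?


rho = lambda/mu = 2/17 = 0.1176

0.1176


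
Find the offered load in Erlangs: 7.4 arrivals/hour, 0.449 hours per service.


Offered load a = lambda * E[S] = 7.4 * 0.449 = 3.32 Erlangs

3.32 Erlangs


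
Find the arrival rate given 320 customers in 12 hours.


lambda = total arrivals / time = 320 / 12 = 26.67 per hour

26.67 per hour


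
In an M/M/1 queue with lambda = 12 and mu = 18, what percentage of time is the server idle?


Idle fraction = (1 - rho) * 100 = (1 - 12/18) * 100 = 33.3%

33.3%


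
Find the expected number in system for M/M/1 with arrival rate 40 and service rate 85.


rho = 40/85; L = rho/(1-rho) = 0.89

0.89


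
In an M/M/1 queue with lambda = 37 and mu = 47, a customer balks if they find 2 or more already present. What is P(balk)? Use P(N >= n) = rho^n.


P(N >= 2) = rho^2 = (37/47)^2 = 0.6197

0.6197


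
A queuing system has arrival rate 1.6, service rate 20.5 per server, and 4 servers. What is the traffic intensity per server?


rho = lambda / (c * mu) = 1.6 / (4 * 20.5) = 0.0195

0.0195


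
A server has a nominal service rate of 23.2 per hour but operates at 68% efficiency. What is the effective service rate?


Effective rate = mu * efficiency = 23.2 * 0.68 = 15.78 per hour

15.78 per hour


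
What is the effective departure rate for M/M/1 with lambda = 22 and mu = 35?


For a stable queue (lambda < mu), throughput = lambda = 22 per hour

22 per hour


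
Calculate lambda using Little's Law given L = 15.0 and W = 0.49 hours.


lambda = L / W = 15.0 / 0.49 = 30.61 per hour

30.61 per hour


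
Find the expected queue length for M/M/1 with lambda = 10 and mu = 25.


rho = 10/25; Lq = rho^2/(1-rho) = 0.27

0.27


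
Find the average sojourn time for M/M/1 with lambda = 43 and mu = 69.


W = 1/(mu - lambda) = 1/(69 - 43) = 0.0385 hours

0.0385 hours


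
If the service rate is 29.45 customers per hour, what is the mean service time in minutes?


Mean service time = 60/mu = 60/29.45 = 2.04 minutes

2.04 minutes


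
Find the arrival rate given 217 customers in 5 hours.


lambda = total arrivals / time = 217 / 5 = 43.4 per hour

43.4 per hour


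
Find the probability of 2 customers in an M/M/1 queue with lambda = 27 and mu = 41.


rho = 27/41; P(n) = (1-rho)*rho^n = (1-27/41)*(27/41)^2 = 0.1481

0.1481


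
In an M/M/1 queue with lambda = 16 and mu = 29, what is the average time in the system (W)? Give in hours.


W = 1/(mu - lambda) = 1/(29 - 16) = 0.0769 hours

0.0769 hours


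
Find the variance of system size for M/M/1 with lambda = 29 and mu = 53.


rho = 29/53; Var(N) = rho/(1-rho)^2 = 2.67

2.67


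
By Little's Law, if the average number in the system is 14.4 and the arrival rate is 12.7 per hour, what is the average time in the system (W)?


W = L / lambda = 14.4 / 12.7 = 1.1339 hours

1.1339 hours


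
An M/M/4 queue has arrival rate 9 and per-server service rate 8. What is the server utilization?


rho = lambda/(c*mu) = 9/(4*8) = 0.2813

0.2813


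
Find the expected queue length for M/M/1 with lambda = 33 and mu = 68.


rho = 33/68; Lq = rho^2/(1-rho) = 0.46

0.46


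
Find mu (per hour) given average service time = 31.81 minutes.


mu = 60 / avg_service_time = 60 / 31.81 = 1.89 per hour

1.89 per hour


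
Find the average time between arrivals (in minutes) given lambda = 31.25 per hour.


Mean interarrival time = 60/lambda = 60/31.25 = 1.92 minutes

1.92 minutes


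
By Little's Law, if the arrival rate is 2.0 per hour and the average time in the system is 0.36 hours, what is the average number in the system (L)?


L = lambda * W = 2.0 * 0.36 = 0.72

0.72


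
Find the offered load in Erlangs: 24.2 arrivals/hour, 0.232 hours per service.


Offered load a = lambda * E[S] = 24.2 * 0.232 = 5.61 Erlangs

5.61 Erlangs


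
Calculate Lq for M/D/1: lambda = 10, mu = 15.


M/D/1: Lq = rho^2 / (2*(1-rho)) where rho = 10/15; Lq = 0.67

0.67


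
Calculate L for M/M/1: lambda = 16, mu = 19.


rho = 16/19; L = rho/(1-rho) = 5.33

5.33


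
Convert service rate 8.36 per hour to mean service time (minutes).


Mean service time = 60/mu = 60/8.36 = 7.18 minutes

7.18 minutes


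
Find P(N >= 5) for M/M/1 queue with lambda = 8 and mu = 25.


P(N >= 5) = rho^5 = (8/25)^5 = 0.0034

0.0034


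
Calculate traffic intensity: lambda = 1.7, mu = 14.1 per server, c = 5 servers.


rho = lambda / (c * mu) = 1.7 / (5 * 14.1) = 0.0241

0.0241


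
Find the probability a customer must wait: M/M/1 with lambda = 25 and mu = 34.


P(wait) = rho = lambda/mu = 25/34 = 0.7353

0.7353


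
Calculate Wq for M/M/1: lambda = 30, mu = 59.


rho = 30/59; Wq = rho/(mu - lambda) = 0.0175 hours

0.0175 hours


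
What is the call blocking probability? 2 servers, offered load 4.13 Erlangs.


B(N,A) = (A^N/N!) / sum(A^k/k!, k=0..N) with N=2, A=4.13 = 0.6244

0.6244


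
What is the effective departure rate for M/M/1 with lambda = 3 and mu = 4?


For a stable queue (lambda < mu), throughput = lambda = 3 per hour

3 per hour


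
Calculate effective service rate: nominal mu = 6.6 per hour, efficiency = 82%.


Effective rate = mu * efficiency = 6.6 * 0.82 = 5.41 per hour

5.41 per hour


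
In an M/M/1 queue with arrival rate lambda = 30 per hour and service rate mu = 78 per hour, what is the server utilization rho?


rho = lambda/mu = 30/78 = 0.3846

0.3846


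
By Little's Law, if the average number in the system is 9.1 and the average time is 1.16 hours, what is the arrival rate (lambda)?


lambda = L / W = 9.1 / 1.16 = 7.84 per hour

7.84 per hour


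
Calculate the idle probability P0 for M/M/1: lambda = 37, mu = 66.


P0 = 1 - rho = 1 - 37/66 = 0.4394

0.4394


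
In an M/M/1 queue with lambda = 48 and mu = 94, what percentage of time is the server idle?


Idle fraction = (1 - rho) * 100 = (1 - 48/94) * 100 = 48.9%

48.9%


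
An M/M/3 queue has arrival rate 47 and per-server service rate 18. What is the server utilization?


rho = lambda/(c*mu) = 47/(3*18) = 0.8704

0.8704


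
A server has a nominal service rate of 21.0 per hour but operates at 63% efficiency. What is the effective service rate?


Effective rate = mu * efficiency = 21.0 * 0.63 = 13.23 per hour

13.23 per hour


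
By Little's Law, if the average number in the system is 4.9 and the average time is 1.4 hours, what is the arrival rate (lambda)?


lambda = L / W = 4.9 / 1.4 = 3.5 per hour

3.5 per hour


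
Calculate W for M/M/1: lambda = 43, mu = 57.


W = 1/(mu - lambda) = 1/(57 - 43) = 0.0714 hours

0.0714 hours


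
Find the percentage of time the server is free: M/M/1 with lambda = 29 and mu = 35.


Idle fraction = (1 - rho) * 100 = (1 - 29/35) * 100 = 17.1%

17.1%


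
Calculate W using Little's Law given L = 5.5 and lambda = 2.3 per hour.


W = L / lambda = 5.5 / 2.3 = 2.3913 hours

2.3913 hours


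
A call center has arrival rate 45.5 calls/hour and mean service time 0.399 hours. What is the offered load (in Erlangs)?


Offered load a = lambda * E[S] = 45.5 * 0.399 = 18.15 Erlangs

18.15 Erlangs


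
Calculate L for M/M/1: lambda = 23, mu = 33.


rho = 23/33; L = rho/(1-rho) = 2.3

2.3


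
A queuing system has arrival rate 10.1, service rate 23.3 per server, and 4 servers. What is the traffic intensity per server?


rho = lambda / (c * mu) = 10.1 / (4 * 23.3) = 0.1084

0.1084


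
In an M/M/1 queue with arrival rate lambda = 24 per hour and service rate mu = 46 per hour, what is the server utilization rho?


rho = lambda/mu = 24/46 = 0.5217

0.5217


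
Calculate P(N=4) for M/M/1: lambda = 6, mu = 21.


rho = 6/21; P(n) = (1-rho)*rho^n = (1-6/21)*(6/21)^4 = 0.0048

0.0048


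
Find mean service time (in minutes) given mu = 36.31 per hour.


Mean service time = 60/mu = 60/36.31 = 1.65 minutes

1.65 minutes


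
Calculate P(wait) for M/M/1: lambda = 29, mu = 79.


P(wait) = rho = lambda/mu = 29/79 = 0.3671

0.3671


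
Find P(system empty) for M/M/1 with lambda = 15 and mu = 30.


P0 = 1 - rho = 1 - 15/30 = 0.5

0.5


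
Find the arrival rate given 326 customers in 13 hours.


lambda = total arrivals / time = 326 / 13 = 25.08 per hour

25.08 per hour


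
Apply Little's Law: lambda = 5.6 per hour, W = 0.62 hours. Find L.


L = lambda * W = 5.6 * 0.62 = 3.47

3.47


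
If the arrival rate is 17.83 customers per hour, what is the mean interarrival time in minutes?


Mean interarrival time = 60/lambda = 60/17.83 = 3.37 minutes

3.37 minutes


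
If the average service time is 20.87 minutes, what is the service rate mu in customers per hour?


mu = 60 / avg_service_time = 60 / 20.87 = 2.87 per hour

2.87 per hour


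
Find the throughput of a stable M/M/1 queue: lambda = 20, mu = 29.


For a stable queue (lambda < mu), throughput = lambda = 20 per hour

20 per hour


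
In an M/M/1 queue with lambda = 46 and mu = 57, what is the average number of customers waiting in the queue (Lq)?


rho = 46/57; Lq = rho^2/(1-rho) = 3.37

3.37


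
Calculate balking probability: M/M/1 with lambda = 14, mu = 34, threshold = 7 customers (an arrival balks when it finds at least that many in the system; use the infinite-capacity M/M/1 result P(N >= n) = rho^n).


P(N >= 7) = rho^7 = (14/34)^7 = 0.002

0.002


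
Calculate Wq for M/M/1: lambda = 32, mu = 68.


rho = 32/68; Wq = rho/(mu - lambda) = 0.0131 hours

0.0131 hours


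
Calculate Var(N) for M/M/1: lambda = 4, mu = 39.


rho = 4/39; Var(N) = rho/(1-rho)^2 = 0.13

0.13


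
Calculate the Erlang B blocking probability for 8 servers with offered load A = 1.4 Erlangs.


B(N,A) = (A^N/N!) / sum(A^k/k!, k=0..N) with N=8, A=1.4 = 0.0001

0.0001


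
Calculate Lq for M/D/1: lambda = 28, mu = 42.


M/D/1: Lq = rho^2 / (2*(1-rho)) where rho = 28/42; Lq = 0.67

0.67


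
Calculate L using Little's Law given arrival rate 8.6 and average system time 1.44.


L = lambda * W = 8.6 * 1.44 = 12.38

12.38


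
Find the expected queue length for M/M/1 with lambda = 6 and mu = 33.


rho = 6/33; Lq = rho^2/(1-rho) = 0.04

0.04


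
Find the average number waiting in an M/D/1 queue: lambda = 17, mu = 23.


M/D/1: Lq = rho^2 / (2*(1-rho)) where rho = 17/23; Lq = 1.05

1.05


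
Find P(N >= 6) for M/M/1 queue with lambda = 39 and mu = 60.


P(N >= 6) = rho^6 = (39/60)^6 = 0.0754

0.0754


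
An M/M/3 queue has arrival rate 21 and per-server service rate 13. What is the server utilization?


rho = lambda/(c*mu) = 21/(3*13) = 0.5385

0.5385


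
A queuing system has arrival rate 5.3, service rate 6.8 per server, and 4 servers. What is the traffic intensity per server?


rho = lambda / (c * mu) = 5.3 / (4 * 6.8) = 0.1949

0.1949


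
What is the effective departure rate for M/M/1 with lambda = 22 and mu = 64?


For a stable queue (lambda < mu), throughput = lambda = 22 per hour

22 per hour


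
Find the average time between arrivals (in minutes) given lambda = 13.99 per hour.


Mean interarrival time = 60/lambda = 60/13.99 = 4.29 minutes

4.29 minutes


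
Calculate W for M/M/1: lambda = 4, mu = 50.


W = 1/(mu - lambda) = 1/(50 - 4) = 0.0217 hours

0.0217 hours


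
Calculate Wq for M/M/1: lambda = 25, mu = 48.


rho = 25/48; Wq = rho/(mu - lambda) = 0.0226 hours

0.0226 hours


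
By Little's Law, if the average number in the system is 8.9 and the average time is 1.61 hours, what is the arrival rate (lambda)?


lambda = L / W = 8.9 / 1.61 = 5.53 per hour

5.53 per hour


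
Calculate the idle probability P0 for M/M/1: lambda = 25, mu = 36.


P0 = 1 - rho = 1 - 25/36 = 0.3056

0.3056


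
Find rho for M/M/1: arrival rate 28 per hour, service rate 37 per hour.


rho = lambda/mu = 28/37 = 0.7568

0.7568


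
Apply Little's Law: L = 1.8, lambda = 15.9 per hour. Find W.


W = L / lambda = 1.8 / 15.9 = 0.1132 hours

0.1132 hours


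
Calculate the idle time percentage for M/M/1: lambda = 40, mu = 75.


Idle fraction = (1 - rho) * 100 = (1 - 40/75) * 100 = 46.7%

46.7%


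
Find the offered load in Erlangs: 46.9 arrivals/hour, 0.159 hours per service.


Offered load a = lambda * E[S] = 46.9 * 0.159 = 7.46 Erlangs

7.46 Erlangs


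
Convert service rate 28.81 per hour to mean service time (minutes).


Mean service time = 60/mu = 60/28.81 = 2.08 minutes

2.08 minutes


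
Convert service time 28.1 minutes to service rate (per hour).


mu = 60 / avg_service_time = 60 / 28.1 = 2.14 per hour

2.14 per hour


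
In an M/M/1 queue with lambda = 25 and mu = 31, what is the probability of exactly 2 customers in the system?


rho = 25/31; P(n) = (1-rho)*rho^n = (1-25/31)*(25/31)^2 = 0.1259

0.1259


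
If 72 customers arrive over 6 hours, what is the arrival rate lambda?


lambda = total arrivals / time = 72 / 6 = 12.0 per hour

12.0 per hour


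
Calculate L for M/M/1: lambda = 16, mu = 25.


rho = 16/25; L = rho/(1-rho) = 1.78

1.78


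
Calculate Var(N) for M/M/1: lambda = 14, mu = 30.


rho = 14/30; Var(N) = rho/(1-rho)^2 = 1.64

1.64


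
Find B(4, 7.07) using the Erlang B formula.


B(N,A) = (A^N/N!) / sum(A^k/k!, k=0..N) with N=4, A=7.07 = 0.531

0.531


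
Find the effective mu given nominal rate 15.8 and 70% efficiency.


Effective rate = mu * efficiency = 15.8 * 0.7 = 11.06 per hour

11.06 per hour


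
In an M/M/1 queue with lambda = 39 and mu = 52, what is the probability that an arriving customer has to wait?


P(wait) = rho = lambda/mu = 39/52 = 0.75

0.75


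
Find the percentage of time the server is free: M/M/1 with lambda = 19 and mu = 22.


Idle fraction = (1 - rho) * 100 = (1 - 19/22) * 100 = 13.6%

13.6%


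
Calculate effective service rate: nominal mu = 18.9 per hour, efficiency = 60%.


Effective rate = mu * efficiency = 18.9 * 0.6 = 11.34 per hour

11.34 per hour


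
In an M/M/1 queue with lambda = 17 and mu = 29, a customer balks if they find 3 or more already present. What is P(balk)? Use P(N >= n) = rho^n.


P(N >= 3) = rho^3 = (17/29)^3 = 0.2014

0.2014


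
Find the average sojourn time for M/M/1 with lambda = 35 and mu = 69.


W = 1/(mu - lambda) = 1/(69 - 35) = 0.0294 hours

0.0294 hours


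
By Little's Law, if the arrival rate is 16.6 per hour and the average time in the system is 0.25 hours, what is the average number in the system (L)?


L = lambda * W = 16.6 * 0.25 = 4.15

4.15


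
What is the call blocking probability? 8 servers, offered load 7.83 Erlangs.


B(N,A) = (A^N/N!) / sum(A^k/k!, k=0..N) with N=8, A=7.83 = 0.2261

0.2261


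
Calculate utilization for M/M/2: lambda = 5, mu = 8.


rho = lambda/(c*mu) = 5/(2*8) = 0.3125

0.3125


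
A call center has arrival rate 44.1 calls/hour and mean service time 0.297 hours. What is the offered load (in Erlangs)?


Offered load a = lambda * E[S] = 44.1 * 0.297 = 13.1 Erlangs

13.1 Erlangs


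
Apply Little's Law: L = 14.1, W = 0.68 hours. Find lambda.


lambda = L / W = 14.1 / 0.68 = 20.74 per hour

20.74 per hour


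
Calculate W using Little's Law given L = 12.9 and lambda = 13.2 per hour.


W = L / lambda = 12.9 / 13.2 = 0.9773 hours

0.9773 hours


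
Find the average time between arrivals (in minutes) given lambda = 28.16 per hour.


Mean interarrival time = 60/lambda = 60/28.16 = 2.13 minutes

2.13 minutes


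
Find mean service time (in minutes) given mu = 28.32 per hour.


Mean service time = 60/mu = 60/28.32 = 2.12 minutes

2.12 minutes


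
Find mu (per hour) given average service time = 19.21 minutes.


mu = 60 / avg_service_time = 60 / 19.21 = 3.12 per hour

3.12 per hour


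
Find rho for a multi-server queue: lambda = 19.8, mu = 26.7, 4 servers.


rho = lambda / (c * mu) = 19.8 / (4 * 26.7) = 0.1854

0.1854


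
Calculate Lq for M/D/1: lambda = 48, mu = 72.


M/D/1: Lq = rho^2 / (2*(1-rho)) where rho = 48/72; Lq = 0.67

0.67


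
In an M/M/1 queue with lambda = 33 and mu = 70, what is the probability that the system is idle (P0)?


P0 = 1 - rho = 1 - 33/70 = 0.5286

0.5286


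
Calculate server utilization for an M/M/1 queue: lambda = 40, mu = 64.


rho = lambda/mu = 40/64 = 0.625

0.625


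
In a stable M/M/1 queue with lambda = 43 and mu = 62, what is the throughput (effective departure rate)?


For a stable queue (lambda < mu), throughput = lambda = 43 per hour

43 per hour


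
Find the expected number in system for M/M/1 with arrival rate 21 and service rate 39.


rho = 21/39; L = rho/(1-rho) = 1.17

1.17


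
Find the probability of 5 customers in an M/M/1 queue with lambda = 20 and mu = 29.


rho = 20/29; P(n) = (1-rho)*rho^n = (1-20/29)*(20/29)^5 = 0.0484

0.0484


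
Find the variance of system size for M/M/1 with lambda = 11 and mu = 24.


rho = 11/24; Var(N) = rho/(1-rho)^2 = 1.56

1.56


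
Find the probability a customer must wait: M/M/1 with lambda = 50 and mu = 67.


P(wait) = rho = lambda/mu = 50/67 = 0.7463

0.7463


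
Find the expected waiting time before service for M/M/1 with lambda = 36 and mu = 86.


rho = 36/86; Wq = rho/(mu - lambda) = 0.0084 hours

0.0084 hours


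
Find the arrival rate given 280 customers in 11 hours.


lambda = total arrivals / time = 280 / 11 = 25.45 per hour

25.45 per hour


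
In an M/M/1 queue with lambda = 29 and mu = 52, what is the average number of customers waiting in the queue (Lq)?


rho = 29/52; Lq = rho^2/(1-rho) = 0.7

0.7


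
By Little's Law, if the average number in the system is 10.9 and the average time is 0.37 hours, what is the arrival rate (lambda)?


lambda = L / W = 10.9 / 0.37 = 29.46 per hour

29.46 per hour


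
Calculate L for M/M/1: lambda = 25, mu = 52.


rho = 25/52; L = rho/(1-rho) = 0.93

0.93


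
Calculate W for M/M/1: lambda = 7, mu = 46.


W = 1/(mu - lambda) = 1/(46 - 7) = 0.0256 hours

0.0256 hours


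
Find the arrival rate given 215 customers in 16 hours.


lambda = total arrivals / time = 215 / 16 = 13.44 per hour

13.44 per hour


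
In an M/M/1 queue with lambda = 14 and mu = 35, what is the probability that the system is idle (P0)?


P0 = 1 - rho = 1 - 14/35 = 0.6

0.6


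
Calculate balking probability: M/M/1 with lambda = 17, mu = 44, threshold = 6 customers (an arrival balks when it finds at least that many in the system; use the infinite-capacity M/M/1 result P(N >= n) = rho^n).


P(N >= 6) = rho^6 = (17/44)^6 = 0.0033

0.0033


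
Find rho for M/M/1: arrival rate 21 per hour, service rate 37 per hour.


rho = lambda/mu = 21/37 = 0.5676

0.5676


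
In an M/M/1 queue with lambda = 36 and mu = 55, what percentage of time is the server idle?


Idle fraction = (1 - rho) * 100 = (1 - 36/55) * 100 = 34.5%

34.5%


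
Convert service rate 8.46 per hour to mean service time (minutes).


Mean service time = 60/mu = 60/8.46 = 7.09 minutes

7.09 minutes


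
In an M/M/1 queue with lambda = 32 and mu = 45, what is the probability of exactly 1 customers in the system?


rho = 32/45; P(n) = (1-rho)*rho^n = (1-32/45)*(32/45)^1 = 0.2054

0.2054


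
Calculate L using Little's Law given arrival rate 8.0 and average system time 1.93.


L = lambda * W = 8.0 * 1.93 = 15.44

15.44


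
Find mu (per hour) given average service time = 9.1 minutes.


mu = 60 / avg_service_time = 60 / 9.1 = 6.59 per hour

6.59 per hour


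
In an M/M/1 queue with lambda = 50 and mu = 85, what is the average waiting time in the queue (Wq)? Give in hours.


rho = 50/85; Wq = rho/(mu - lambda) = 0.0168 hours

0.0168 hours


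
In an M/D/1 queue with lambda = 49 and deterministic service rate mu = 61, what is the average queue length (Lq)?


M/D/1: Lq = rho^2 / (2*(1-rho)) where rho = 49/61; Lq = 1.64

1.64


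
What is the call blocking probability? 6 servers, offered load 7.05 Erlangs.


B(N,A) = (A^N/N!) / sum(A^k/k!, k=0..N) with N=6, A=7.05 = 0.3344

0.3344


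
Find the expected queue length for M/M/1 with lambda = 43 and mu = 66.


rho = 43/66; Lq = rho^2/(1-rho) = 1.22

1.22


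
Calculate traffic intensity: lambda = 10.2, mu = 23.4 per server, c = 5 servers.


rho = lambda / (c * mu) = 10.2 / (5 * 23.4) = 0.0872

0.0872


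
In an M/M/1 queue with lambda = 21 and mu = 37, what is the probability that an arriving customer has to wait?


P(wait) = rho = lambda/mu = 21/37 = 0.5676

0.5676


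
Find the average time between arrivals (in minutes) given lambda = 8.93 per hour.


Mean interarrival time = 60/lambda = 60/8.93 = 6.72 minutes

6.72 minutes


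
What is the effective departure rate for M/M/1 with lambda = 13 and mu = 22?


For a stable queue (lambda < mu), throughput = lambda = 13 per hour

13 per hour


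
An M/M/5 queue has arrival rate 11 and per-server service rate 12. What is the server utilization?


rho = lambda/(c*mu) = 11/(5*12) = 0.1833

0.1833


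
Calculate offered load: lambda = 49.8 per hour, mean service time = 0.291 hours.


Offered load a = lambda * E[S] = 49.8 * 0.291 = 14.49 Erlangs

14.49 Erlangs


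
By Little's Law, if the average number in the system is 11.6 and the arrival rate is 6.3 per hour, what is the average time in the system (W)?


W = L / lambda = 11.6 / 6.3 = 1.8413 hours

1.8413 hours


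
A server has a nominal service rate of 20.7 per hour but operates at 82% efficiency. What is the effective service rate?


Effective rate = mu * efficiency = 20.7 * 0.82 = 16.97 per hour

16.97 per hour


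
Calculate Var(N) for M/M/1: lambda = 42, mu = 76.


rho = 42/76; Var(N) = rho/(1-rho)^2 = 2.76

2.76


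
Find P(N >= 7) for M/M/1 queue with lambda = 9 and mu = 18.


P(N >= 7) = rho^7 = (9/18)^7 = 0.0078

0.0078


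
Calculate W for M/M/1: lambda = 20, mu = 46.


W = 1/(mu - lambda) = 1/(46 - 20) = 0.0385 hours

0.0385 hours


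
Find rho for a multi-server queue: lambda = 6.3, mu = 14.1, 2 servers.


rho = lambda / (c * mu) = 6.3 / (2 * 14.1) = 0.2234

0.2234


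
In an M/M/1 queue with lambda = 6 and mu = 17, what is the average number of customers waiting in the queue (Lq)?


rho = 6/17; Lq = rho^2/(1-rho) = 0.19

0.19


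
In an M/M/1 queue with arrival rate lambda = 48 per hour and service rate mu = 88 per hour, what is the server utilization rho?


rho = lambda/mu = 48/88 = 0.5455

0.5455


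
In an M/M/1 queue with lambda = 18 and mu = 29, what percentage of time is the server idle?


Idle fraction = (1 - rho) * 100 = (1 - 18/29) * 100 = 37.9%

37.9%


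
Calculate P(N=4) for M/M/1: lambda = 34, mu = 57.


rho = 34/57; P(n) = (1-rho)*rho^n = (1-34/57)*(34/57)^4 = 0.0511

0.0511


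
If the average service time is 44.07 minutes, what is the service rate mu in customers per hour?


mu = 60 / avg_service_time = 60 / 44.07 = 1.36 per hour

1.36 per hour


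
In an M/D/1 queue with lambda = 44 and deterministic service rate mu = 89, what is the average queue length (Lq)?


M/D/1: Lq = rho^2 / (2*(1-rho)) where rho = 44/89; Lq = 0.24

0.24


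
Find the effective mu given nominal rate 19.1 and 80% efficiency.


Effective rate = mu * efficiency = 19.1 * 0.8 = 15.28 per hour

15.28 per hour


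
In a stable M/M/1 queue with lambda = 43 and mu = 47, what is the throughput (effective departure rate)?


For a stable queue (lambda < mu), throughput = lambda = 43 per hour

43 per hour


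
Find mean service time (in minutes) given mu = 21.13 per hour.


Mean service time = 60/mu = 60/21.13 = 2.84 minutes

2.84 minutes


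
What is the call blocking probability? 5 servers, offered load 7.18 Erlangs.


B(N,A) = (A^N/N!) / sum(A^k/k!, k=0..N) with N=5, A=7.18 = 0.4352

0.4352


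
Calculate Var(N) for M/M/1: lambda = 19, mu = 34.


rho = 19/34; Var(N) = rho/(1-rho)^2 = 2.87

2.87


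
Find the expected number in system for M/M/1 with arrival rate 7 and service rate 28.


rho = 7/28; L = rho/(1-rho) = 0.33

0.33


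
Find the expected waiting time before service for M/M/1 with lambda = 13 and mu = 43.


rho = 13/43; Wq = rho/(mu - lambda) = 0.0101 hours

0.0101 hours


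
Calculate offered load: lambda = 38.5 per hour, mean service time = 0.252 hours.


Offered load a = lambda * E[S] = 38.5 * 0.252 = 9.7 Erlangs

9.7 Erlangs


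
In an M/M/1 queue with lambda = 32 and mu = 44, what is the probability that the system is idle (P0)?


P0 = 1 - rho = 1 - 32/44 = 0.2727

0.2727


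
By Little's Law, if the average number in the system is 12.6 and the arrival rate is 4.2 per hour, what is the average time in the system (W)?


W = L / lambda = 12.6 / 4.2 = 3.0 hours

3.0 hours


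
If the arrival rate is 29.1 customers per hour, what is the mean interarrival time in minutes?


Mean interarrival time = 60/lambda = 60/29.1 = 2.06 minutes

2.06 minutes


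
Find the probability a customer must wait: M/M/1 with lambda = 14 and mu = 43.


P(wait) = rho = lambda/mu = 14/43 = 0.3256

0.3256


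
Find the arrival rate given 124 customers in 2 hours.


lambda = total arrivals / time = 124 / 2 = 62.0 per hour

62.0 per hour


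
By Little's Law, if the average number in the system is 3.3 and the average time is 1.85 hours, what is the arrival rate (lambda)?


lambda = L / W = 3.3 / 1.85 = 1.78 per hour

1.78 per hour


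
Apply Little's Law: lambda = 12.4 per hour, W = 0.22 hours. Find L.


L = lambda * W = 12.4 * 0.22 = 2.73

2.73


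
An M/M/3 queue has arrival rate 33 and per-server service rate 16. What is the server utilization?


rho = lambda/(c*mu) = 33/(3*16) = 0.6875

0.6875


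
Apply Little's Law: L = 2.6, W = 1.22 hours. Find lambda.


lambda = L / W = 2.6 / 1.22 = 2.13 per hour

2.13 per hour


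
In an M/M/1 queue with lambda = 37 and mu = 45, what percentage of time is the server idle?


Idle fraction = (1 - rho) * 100 = (1 - 37/45) * 100 = 17.8%

17.8%


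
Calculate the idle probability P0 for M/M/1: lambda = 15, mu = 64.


P0 = 1 - rho = 1 - 15/64 = 0.7656

0.7656


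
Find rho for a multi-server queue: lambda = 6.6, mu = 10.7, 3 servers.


rho = lambda / (c * mu) = 6.6 / (3 * 10.7) = 0.2056

0.2056


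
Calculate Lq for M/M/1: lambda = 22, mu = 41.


rho = 22/41; Lq = rho^2/(1-rho) = 0.62

0.62
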